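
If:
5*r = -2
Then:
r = -2/5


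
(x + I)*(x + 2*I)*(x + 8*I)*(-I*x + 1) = -I*x^4 + 12*x^3 + 37*I*x^2 - 42*x - 16*I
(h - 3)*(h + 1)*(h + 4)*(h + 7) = h^4 + 9*h^3 + 3*h^2 - 89*h - 84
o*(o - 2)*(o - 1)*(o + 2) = o^4 - o^3 - 4*o^2 + 4*o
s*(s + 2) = s^2 + 2*s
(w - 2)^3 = w^3 - 6*w^2 + 12*w - 8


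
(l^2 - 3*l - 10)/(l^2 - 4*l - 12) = (l - 5)/(l - 6)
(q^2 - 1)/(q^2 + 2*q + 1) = (q - 1)/(q + 1)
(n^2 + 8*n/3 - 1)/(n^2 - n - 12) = (n - 1/3)/(n - 4)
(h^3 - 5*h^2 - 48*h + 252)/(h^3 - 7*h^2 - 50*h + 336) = (h - 6)/(h - 8)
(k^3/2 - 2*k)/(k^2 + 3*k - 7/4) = 2*k*(k^2 - 4)/(4*k^2 + 12*k - 7)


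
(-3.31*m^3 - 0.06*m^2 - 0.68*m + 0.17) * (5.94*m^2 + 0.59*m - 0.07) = -19.6614*m^5 - 2.3093*m^4 - 3.8429*m^3 + 0.6128*m^2 + 0.1479*m - 0.0119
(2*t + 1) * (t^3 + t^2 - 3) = 2*t^4 + 3*t^3 + t^2 - 6*t - 3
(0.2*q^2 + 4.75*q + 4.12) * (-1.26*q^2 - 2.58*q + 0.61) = -0.252*q^4 - 6.501*q^3 - 17.3242*q^2 - 7.7321*q + 2.5132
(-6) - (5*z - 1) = -5*z - 5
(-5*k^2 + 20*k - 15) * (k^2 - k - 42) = -5*k^4 + 25*k^3 + 175*k^2 - 825*k + 630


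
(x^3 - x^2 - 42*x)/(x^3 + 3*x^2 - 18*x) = (x - 7)/(x - 3)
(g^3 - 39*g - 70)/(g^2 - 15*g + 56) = (g^2 + 7*g + 10)/(g - 8)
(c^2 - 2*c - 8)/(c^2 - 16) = (c + 2)/(c + 4)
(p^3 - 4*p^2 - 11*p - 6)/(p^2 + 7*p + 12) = (p^3 - 4*p^2 - 11*p - 6)/(p^2 + 7*p + 12)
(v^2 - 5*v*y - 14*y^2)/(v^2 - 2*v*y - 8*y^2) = (-v + 7*y)/(-v + 4*y)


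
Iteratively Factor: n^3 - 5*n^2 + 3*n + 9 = (n - 3)*(n^2 - 2*n - 3) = (n - 3)*(n + 1)*(n - 3)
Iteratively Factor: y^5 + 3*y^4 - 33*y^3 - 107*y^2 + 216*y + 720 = (y - 3)*(y^4 + 6*y^3 - 15*y^2 - 152*y - 240) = (y - 5)*(y - 3)*(y^3 + 11*y^2 + 40*y + 48) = (y - 5)*(y - 3)*(y + 3)*(y^2 + 8*y + 16) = (y - 5)*(y - 3)*(y + 3)*(y + 4)*(y + 4)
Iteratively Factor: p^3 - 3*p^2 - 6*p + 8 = (p - 1)*(p^2 - 2*p - 8) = (p - 1)*(p + 2)*(p - 4)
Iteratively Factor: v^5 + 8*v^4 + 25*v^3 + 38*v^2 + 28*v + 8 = (v + 2)*(v^4 + 6*v^3 + 13*v^2 + 12*v + 4) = (v + 2)^2*(v^3 + 4*v^2 + 5*v + 2) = (v + 1)*(v + 2)^2*(v^2 + 3*v + 2) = (v + 1)^2*(v + 2)^2*(v + 2)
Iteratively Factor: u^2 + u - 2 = (u - 1)*(u + 2)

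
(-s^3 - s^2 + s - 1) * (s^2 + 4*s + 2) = -s^5 - 5*s^4 - 5*s^3 + s^2 - 2*s - 2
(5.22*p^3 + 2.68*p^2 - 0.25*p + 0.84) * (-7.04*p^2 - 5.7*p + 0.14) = -36.7488*p^5 - 48.6212*p^4 - 12.7852*p^3 - 4.1134*p^2 - 4.823*p + 0.1176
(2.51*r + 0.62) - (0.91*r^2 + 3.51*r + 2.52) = -0.91*r^2 - 1.0*r - 1.9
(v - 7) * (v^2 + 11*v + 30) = v^3 + 4*v^2 - 47*v - 210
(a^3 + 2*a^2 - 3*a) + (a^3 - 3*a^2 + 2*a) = 2*a^3 - a^2 - a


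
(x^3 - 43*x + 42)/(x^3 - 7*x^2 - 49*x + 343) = (x^2 - 7*x + 6)/(x^2 - 14*x + 49)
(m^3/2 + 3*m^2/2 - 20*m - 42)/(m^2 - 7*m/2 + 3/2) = (m^3 + 3*m^2 - 40*m - 84)/(2*m^2 - 7*m + 3)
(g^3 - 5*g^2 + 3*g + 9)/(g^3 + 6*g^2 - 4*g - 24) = (g^3 - 5*g^2 + 3*g + 9)/(g^3 + 6*g^2 - 4*g - 24)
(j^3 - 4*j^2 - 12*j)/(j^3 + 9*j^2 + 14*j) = (j - 6)/(j + 7)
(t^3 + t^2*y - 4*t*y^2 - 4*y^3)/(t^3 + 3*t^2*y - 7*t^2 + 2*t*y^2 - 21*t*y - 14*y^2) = (t - 2*y)/(t - 7)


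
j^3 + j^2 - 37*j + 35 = (j - 5)*(j - 1)*(j + 7)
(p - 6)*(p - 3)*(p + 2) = p^3 - 7*p^2 + 36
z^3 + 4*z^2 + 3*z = z*(z + 1)*(z + 3)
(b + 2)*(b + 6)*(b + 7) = b^3 + 15*b^2 + 68*b + 84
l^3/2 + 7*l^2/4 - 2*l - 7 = (l/2 + 1)*(l - 2)*(l + 7/2)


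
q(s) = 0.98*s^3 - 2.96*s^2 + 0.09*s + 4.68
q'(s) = 2.94*s^2 - 5.92*s + 0.09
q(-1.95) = -14.02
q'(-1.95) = 22.81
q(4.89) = 48.93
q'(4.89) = 41.44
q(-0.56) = 3.53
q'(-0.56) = 4.33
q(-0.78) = 2.34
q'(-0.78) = 6.50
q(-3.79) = -91.53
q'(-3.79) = 64.76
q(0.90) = 3.08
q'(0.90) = -2.86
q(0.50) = 4.11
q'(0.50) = -2.14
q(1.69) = 1.11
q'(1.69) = -1.52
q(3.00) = 4.77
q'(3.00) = 8.79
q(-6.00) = -314.10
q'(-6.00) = 141.45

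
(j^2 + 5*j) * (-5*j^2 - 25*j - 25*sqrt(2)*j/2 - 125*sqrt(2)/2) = -5*j^4 - 50*j^3 - 25*sqrt(2)*j^3/2 - 125*sqrt(2)*j^2 - 125*j^2 - 625*sqrt(2)*j/2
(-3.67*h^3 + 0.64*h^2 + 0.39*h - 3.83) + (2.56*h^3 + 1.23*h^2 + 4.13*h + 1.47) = -1.11*h^3 + 1.87*h^2 + 4.52*h - 2.36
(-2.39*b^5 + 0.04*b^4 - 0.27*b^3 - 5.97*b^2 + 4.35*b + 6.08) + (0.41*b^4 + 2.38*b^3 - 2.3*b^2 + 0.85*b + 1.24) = -2.39*b^5 + 0.45*b^4 + 2.11*b^3 - 8.27*b^2 + 5.2*b + 7.32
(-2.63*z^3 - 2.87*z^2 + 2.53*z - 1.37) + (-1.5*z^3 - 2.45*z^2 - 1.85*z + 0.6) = -4.13*z^3 - 5.32*z^2 + 0.68*z - 0.77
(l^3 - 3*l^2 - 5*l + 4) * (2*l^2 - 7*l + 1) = 2*l^5 - 13*l^4 + 12*l^3 + 40*l^2 - 33*l + 4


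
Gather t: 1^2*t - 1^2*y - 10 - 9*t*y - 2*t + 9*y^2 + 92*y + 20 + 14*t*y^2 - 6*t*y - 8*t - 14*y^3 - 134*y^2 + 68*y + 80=t*(14*y^2 - 15*y - 9) - 14*y^3 - 125*y^2 + 159*y + 90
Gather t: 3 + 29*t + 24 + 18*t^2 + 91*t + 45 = 18*t^2 + 120*t + 72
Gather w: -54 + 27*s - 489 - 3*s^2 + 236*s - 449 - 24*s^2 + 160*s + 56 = -27*s^2 + 423*s - 936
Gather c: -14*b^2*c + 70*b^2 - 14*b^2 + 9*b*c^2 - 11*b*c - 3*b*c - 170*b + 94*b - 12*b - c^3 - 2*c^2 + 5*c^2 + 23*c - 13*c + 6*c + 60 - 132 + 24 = 56*b^2 - 88*b - c^3 + c^2*(9*b + 3) + c*(-14*b^2 - 14*b + 16) - 48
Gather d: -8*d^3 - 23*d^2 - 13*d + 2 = -8*d^3 - 23*d^2 - 13*d + 2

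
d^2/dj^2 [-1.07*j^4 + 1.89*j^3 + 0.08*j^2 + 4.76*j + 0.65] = -12.84*j^2 + 11.34*j + 0.16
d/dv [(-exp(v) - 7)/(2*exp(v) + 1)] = 13*exp(v)/(2*exp(v) + 1)^2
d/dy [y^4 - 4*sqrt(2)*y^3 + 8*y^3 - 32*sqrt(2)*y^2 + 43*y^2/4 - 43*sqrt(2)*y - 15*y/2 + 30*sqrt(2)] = 4*y^3 - 12*sqrt(2)*y^2 + 24*y^2 - 64*sqrt(2)*y + 43*y/2 - 43*sqrt(2) - 15/2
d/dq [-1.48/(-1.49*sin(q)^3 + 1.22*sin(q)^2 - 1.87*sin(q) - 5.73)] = (-6.6156*sin(q)^2 + 3.6112*sin(q) - 2.7676)*cos(q)/(1.49*sin(q)^3 - 1.22*sin(q)^2 + 1.87*sin(q) + 5.73)^2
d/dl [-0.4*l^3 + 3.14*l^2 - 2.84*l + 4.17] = -1.2*l^2 + 6.28*l - 2.84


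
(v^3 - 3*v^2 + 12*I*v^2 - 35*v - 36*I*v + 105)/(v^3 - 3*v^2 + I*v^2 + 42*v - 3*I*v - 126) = (v + 5*I)/(v - 6*I)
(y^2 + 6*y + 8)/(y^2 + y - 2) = (y + 4)/(y - 1)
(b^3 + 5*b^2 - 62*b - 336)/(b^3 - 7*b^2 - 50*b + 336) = (b + 6)/(b - 6)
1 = 1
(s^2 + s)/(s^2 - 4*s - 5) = s/(s - 5)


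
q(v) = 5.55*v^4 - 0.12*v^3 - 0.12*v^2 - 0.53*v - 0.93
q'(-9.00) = -16211.33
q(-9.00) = 36495.15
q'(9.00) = 16151.95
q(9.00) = 36310.65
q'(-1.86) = -144.18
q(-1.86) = 66.84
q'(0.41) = 0.84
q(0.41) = -1.02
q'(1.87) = 142.93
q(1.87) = 64.74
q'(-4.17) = -1615.55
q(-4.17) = 1686.07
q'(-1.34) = -54.27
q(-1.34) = 17.75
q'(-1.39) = -60.51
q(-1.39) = 20.62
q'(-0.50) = -3.28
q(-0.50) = -0.33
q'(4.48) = 1987.29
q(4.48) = 2219.15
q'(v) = 22.2*v^3 - 0.36*v^2 - 0.24*v - 0.53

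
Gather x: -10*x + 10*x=0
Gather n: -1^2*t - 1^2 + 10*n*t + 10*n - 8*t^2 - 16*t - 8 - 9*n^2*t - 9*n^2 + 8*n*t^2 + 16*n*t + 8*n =n^2*(-9*t - 9) + n*(8*t^2 + 26*t + 18) - 8*t^2 - 17*t - 9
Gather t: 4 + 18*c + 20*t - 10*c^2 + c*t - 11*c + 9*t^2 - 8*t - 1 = -10*c^2 + 7*c + 9*t^2 + t*(c + 12) + 3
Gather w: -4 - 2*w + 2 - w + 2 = -3*w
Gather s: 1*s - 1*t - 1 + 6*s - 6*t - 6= 7*s - 7*t - 7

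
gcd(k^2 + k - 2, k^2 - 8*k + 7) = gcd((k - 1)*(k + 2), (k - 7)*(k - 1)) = k - 1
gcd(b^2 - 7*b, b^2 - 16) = 1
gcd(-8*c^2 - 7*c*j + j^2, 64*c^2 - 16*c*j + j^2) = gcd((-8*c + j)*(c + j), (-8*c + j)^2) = 8*c - j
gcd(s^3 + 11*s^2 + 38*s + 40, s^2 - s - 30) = s + 5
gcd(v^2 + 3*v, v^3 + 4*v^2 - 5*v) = v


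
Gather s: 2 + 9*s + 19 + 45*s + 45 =54*s + 66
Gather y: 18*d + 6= 18*d + 6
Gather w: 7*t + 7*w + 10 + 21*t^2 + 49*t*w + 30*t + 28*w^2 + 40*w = 21*t^2 + 37*t + 28*w^2 + w*(49*t + 47) + 10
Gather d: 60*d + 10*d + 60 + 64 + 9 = 70*d + 133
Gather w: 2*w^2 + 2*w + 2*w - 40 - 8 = 2*w^2 + 4*w - 48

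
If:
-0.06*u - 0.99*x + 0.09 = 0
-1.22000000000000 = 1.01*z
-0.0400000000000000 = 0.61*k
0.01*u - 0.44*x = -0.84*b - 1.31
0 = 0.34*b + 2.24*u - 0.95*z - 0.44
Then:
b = -1.51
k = -0.07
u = -0.09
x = 0.10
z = -1.21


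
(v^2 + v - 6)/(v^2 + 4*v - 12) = (v + 3)/(v + 6)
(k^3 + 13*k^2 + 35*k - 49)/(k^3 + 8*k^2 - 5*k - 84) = (k^2 + 6*k - 7)/(k^2 + k - 12)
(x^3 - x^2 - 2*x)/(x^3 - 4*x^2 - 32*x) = (-x^2 + x + 2)/(-x^2 + 4*x + 32)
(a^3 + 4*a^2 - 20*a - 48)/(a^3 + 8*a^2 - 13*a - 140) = (a^2 + 8*a + 12)/(a^2 + 12*a + 35)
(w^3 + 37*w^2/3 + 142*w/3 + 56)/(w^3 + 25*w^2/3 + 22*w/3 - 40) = (3*w + 7)/(3*w - 5)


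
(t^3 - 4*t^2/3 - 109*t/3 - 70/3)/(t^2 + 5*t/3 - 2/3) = (3*t^3 - 4*t^2 - 109*t - 70)/(3*t^2 + 5*t - 2)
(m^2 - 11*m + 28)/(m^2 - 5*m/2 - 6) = 2*(m - 7)/(2*m + 3)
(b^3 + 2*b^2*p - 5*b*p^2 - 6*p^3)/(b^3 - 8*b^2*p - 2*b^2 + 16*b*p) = (b^3 + 2*b^2*p - 5*b*p^2 - 6*p^3)/(b*(b^2 - 8*b*p - 2*b + 16*p))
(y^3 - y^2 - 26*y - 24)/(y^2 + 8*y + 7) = (y^2 - 2*y - 24)/(y + 7)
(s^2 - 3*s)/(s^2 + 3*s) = (s - 3)/(s + 3)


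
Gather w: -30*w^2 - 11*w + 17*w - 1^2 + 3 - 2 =-30*w^2 + 6*w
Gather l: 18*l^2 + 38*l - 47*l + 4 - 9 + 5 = 18*l^2 - 9*l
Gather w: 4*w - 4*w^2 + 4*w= -4*w^2 + 8*w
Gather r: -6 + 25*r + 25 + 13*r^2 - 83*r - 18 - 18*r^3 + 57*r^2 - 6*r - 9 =-18*r^3 + 70*r^2 - 64*r - 8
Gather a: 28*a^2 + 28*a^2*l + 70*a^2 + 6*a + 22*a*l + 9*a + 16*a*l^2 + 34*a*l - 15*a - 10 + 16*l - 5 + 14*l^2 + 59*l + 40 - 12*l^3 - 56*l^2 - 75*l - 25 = a^2*(28*l + 98) + a*(16*l^2 + 56*l) - 12*l^3 - 42*l^2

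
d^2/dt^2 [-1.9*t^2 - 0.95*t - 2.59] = -3.80000000000000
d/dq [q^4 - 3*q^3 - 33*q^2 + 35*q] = 4*q^3 - 9*q^2 - 66*q + 35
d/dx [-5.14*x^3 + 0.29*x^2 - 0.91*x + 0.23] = -15.42*x^2 + 0.58*x - 0.91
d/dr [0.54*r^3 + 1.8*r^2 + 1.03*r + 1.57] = 1.62*r^2 + 3.6*r + 1.03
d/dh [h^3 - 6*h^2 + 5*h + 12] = 3*h^2 - 12*h + 5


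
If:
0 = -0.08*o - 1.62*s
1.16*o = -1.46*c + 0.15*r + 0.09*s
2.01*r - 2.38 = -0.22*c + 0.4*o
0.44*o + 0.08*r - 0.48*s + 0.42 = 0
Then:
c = 0.93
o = -1.06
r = 0.87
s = 0.05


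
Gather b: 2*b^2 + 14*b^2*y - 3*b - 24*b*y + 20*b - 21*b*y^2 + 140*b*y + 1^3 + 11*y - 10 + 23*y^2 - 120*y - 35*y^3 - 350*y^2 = b^2*(14*y + 2) + b*(-21*y^2 + 116*y + 17) - 35*y^3 - 327*y^2 - 109*y - 9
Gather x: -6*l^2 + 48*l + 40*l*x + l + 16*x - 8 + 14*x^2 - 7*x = -6*l^2 + 49*l + 14*x^2 + x*(40*l + 9) - 8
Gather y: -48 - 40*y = -40*y - 48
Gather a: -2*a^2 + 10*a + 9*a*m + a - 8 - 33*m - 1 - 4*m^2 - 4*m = -2*a^2 + a*(9*m + 11) - 4*m^2 - 37*m - 9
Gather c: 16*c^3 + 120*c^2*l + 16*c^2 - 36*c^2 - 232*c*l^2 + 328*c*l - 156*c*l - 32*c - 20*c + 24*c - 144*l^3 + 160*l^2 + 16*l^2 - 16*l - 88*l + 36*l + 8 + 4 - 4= 16*c^3 + c^2*(120*l - 20) + c*(-232*l^2 + 172*l - 28) - 144*l^3 + 176*l^2 - 68*l + 8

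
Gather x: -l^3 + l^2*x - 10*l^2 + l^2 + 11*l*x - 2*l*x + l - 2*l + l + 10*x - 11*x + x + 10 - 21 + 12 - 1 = -l^3 - 9*l^2 + x*(l^2 + 9*l)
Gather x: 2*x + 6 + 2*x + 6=4*x + 12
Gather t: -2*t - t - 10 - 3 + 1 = -3*t - 12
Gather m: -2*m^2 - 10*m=-2*m^2 - 10*m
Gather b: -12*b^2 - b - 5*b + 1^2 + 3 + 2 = -12*b^2 - 6*b + 6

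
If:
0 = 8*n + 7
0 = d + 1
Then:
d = -1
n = -7/8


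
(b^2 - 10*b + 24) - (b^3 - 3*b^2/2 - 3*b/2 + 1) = -b^3 + 5*b^2/2 - 17*b/2 + 23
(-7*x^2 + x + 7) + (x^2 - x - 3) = 4 - 6*x^2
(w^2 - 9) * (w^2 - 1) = w^4 - 10*w^2 + 9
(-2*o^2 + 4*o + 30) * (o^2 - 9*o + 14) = -2*o^4 + 22*o^3 - 34*o^2 - 214*o + 420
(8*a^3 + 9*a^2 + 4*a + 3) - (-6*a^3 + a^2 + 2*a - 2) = 14*a^3 + 8*a^2 + 2*a + 5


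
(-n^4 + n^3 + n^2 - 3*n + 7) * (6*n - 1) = -6*n^5 + 7*n^4 + 5*n^3 - 19*n^2 + 45*n - 7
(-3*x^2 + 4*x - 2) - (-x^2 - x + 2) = -2*x^2 + 5*x - 4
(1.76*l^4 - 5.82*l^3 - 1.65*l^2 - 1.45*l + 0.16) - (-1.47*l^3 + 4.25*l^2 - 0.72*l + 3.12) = 1.76*l^4 - 4.35*l^3 - 5.9*l^2 - 0.73*l - 2.96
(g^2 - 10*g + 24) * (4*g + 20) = 4*g^3 - 20*g^2 - 104*g + 480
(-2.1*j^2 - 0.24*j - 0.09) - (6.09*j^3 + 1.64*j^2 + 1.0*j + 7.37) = -6.09*j^3 - 3.74*j^2 - 1.24*j - 7.46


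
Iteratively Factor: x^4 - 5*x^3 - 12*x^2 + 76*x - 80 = (x + 4)*(x^3 - 9*x^2 + 24*x - 20) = (x - 2)*(x + 4)*(x^2 - 7*x + 10) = (x - 2)^2*(x + 4)*(x - 5)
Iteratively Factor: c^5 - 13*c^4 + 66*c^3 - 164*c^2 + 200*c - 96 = (c - 2)*(c^4 - 11*c^3 + 44*c^2 - 76*c + 48) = (c - 4)*(c - 2)*(c^3 - 7*c^2 + 16*c - 12) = (c - 4)*(c - 3)*(c - 2)*(c^2 - 4*c + 4) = (c - 4)*(c - 3)*(c - 2)^2*(c - 2)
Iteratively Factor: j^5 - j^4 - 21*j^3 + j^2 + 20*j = (j - 5)*(j^4 + 4*j^3 - j^2 - 4*j) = (j - 5)*(j + 4)*(j^3 - j) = (j - 5)*(j - 1)*(j + 4)*(j^2 + j) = j*(j - 5)*(j - 1)*(j + 4)*(j + 1)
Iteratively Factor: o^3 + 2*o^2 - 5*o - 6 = (o - 2)*(o^2 + 4*o + 3) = (o - 2)*(o + 3)*(o + 1)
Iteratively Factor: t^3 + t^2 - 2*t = (t)*(t^2 + t - 2) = t*(t + 2)*(t - 1)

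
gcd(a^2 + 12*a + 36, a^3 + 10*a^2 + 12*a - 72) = a^2 + 12*a + 36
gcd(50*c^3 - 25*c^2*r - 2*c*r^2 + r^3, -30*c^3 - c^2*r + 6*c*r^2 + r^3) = -10*c^2 + 3*c*r + r^2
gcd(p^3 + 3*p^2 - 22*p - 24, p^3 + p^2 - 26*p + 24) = p^2 + 2*p - 24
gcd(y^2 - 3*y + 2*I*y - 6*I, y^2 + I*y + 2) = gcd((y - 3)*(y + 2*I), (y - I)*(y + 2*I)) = y + 2*I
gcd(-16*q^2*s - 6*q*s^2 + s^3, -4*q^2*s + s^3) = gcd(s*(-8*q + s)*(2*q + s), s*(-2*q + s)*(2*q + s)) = 2*q*s + s^2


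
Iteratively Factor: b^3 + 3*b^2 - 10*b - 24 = (b + 4)*(b^2 - b - 6) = (b + 2)*(b + 4)*(b - 3)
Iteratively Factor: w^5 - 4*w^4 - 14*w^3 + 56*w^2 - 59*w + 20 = (w + 4)*(w^4 - 8*w^3 + 18*w^2 - 16*w + 5) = (w - 1)*(w + 4)*(w^3 - 7*w^2 + 11*w - 5) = (w - 1)^2*(w + 4)*(w^2 - 6*w + 5) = (w - 1)^3*(w + 4)*(w - 5)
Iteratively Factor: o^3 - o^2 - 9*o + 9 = (o - 3)*(o^2 + 2*o - 3) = (o - 3)*(o + 3)*(o - 1)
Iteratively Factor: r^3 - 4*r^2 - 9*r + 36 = (r - 4)*(r^2 - 9) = (r - 4)*(r + 3)*(r - 3)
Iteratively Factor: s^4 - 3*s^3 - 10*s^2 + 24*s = (s)*(s^3 - 3*s^2 - 10*s + 24) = s*(s - 2)*(s^2 - s - 12) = s*(s - 2)*(s + 3)*(s - 4)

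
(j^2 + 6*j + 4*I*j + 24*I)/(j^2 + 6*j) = (j + 4*I)/j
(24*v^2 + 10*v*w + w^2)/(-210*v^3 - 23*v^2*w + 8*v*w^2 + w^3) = (-4*v - w)/(35*v^2 - 2*v*w - w^2)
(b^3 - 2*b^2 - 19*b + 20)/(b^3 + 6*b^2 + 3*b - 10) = (b^2 - b - 20)/(b^2 + 7*b + 10)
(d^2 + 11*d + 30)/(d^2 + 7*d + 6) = (d + 5)/(d + 1)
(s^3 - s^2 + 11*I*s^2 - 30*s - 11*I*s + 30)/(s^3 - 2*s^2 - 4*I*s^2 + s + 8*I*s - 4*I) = (s^2 + 11*I*s - 30)/(s^2 - s*(1 + 4*I) + 4*I)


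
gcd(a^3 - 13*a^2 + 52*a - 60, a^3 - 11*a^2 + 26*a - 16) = a - 2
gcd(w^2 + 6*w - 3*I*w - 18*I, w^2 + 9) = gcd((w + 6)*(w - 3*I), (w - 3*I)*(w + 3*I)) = w - 3*I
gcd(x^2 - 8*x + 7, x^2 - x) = x - 1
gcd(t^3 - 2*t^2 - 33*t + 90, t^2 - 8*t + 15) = t^2 - 8*t + 15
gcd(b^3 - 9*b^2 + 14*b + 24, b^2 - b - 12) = b - 4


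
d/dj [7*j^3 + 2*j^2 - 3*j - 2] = 21*j^2 + 4*j - 3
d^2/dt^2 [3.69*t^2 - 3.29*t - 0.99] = 7.38000000000000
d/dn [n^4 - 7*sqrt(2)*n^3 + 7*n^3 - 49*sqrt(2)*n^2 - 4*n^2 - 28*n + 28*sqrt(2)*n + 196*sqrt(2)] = 4*n^3 - 21*sqrt(2)*n^2 + 21*n^2 - 98*sqrt(2)*n - 8*n - 28 + 28*sqrt(2)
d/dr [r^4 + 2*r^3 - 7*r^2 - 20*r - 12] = 4*r^3 + 6*r^2 - 14*r - 20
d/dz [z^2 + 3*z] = 2*z + 3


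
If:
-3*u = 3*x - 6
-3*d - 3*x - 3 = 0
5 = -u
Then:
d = -8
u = -5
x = 7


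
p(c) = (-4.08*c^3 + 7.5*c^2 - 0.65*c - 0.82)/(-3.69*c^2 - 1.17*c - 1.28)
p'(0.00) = -0.08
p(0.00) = 0.64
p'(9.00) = 1.10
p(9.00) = 7.64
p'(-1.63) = 1.40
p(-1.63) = -4.12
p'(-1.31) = 1.72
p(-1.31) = -3.63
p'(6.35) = 1.09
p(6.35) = 4.74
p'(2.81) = 0.98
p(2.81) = 1.01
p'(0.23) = -1.82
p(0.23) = 0.36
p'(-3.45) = 1.11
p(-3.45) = -6.27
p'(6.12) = 1.08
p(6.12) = 4.49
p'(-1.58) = 1.43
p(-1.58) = -4.05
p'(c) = (7.38*c + 1.17)*(-4.08*c^3 + 7.5*c^2 - 0.65*c - 0.82)/(-3.69*c^2 - 1.17*c - 1.28)^2 + (-12.24*c^2 + 15.0*c - 0.65)/(-3.69*c^2 - 1.17*c - 1.28)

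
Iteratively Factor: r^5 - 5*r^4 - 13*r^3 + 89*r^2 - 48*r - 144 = (r - 4)*(r^4 - r^3 - 17*r^2 + 21*r + 36) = (r - 4)*(r + 1)*(r^3 - 2*r^2 - 15*r + 36) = (r - 4)*(r + 1)*(r + 4)*(r^2 - 6*r + 9) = (r - 4)*(r - 3)*(r + 1)*(r + 4)*(r - 3)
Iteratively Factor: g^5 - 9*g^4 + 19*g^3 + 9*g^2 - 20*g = (g - 4)*(g^4 - 5*g^3 - g^2 + 5*g) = g*(g - 4)*(g^3 - 5*g^2 - g + 5) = g*(g - 4)*(g + 1)*(g^2 - 6*g + 5) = g*(g - 5)*(g - 4)*(g + 1)*(g - 1)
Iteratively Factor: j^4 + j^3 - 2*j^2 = (j + 2)*(j^3 - j^2) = j*(j + 2)*(j^2 - j) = j^2*(j + 2)*(j - 1)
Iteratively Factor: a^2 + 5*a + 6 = (a + 2)*(a + 3)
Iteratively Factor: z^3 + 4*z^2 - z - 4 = (z + 4)*(z^2 - 1) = (z - 1)*(z + 4)*(z + 1)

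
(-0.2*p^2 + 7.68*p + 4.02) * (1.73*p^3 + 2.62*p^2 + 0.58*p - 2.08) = -0.346*p^5 + 12.7624*p^4 + 26.9602*p^3 + 15.4028*p^2 - 13.6428*p - 8.3616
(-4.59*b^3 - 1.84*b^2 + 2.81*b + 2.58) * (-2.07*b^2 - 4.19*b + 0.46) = 9.5013*b^5 + 23.0409*b^4 - 0.2185*b^3 - 17.9609*b^2 - 9.5176*b + 1.1868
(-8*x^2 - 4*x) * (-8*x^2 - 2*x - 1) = 64*x^4 + 48*x^3 + 16*x^2 + 4*x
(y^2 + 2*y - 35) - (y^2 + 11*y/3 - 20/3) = -5*y/3 - 85/3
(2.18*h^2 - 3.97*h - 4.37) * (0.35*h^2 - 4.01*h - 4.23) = 0.763*h^4 - 10.1313*h^3 + 5.1688*h^2 + 34.3168*h + 18.4851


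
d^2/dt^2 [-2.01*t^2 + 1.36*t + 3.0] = -4.02000000000000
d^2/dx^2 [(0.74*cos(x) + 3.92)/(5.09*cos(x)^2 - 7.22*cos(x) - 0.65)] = (-0.0137358722663955*cos(x)^5 - 0.310535885672129*cos(x)^4 + 0.326583072079246*cos(x)^3 + 0.255495560539547*cos(x)^2 - 0.595790884794504*cos(x) + 0.306413257053594)/(0.0944805268053421*cos(x)^6 - 0.402052693635306*cos(x)^5 + 0.534102833158447*cos(x)^4 - 0.166964715199033*cos(x)^3 - 0.068205666316894*cos(x)^2 - 0.00655653108722437*cos(x) - 0.000196756473070048)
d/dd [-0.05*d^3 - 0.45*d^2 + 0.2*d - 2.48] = -0.15*d^2 - 0.9*d + 0.2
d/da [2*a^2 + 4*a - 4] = 4*a + 4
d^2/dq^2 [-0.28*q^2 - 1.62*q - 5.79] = -0.560000000000000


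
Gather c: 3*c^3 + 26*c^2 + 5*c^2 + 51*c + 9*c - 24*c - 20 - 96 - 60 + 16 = 3*c^3 + 31*c^2 + 36*c - 160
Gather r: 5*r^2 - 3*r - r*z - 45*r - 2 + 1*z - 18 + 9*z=5*r^2 + r*(-z - 48) + 10*z - 20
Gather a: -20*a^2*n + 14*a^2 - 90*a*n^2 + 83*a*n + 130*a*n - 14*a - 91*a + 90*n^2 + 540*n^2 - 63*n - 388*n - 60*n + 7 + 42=a^2*(14 - 20*n) + a*(-90*n^2 + 213*n - 105) + 630*n^2 - 511*n + 49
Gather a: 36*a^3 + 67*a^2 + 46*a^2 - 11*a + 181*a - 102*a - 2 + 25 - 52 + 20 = 36*a^3 + 113*a^2 + 68*a - 9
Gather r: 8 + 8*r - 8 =8*r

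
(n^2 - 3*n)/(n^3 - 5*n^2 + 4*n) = (n - 3)/(n^2 - 5*n + 4)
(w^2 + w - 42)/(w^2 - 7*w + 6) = (w + 7)/(w - 1)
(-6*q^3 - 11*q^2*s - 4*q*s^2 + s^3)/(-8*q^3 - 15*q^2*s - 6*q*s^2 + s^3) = (6*q - s)/(8*q - s)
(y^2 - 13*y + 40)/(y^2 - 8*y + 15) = (y - 8)/(y - 3)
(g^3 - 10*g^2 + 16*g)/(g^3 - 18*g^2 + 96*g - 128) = g/(g - 8)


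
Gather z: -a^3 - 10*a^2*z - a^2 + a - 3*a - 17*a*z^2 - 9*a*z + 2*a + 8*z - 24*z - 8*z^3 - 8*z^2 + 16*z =-a^3 - a^2 - 8*z^3 + z^2*(-17*a - 8) + z*(-10*a^2 - 9*a)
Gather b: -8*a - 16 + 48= 32 - 8*a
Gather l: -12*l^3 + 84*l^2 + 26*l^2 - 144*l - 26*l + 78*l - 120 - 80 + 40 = -12*l^3 + 110*l^2 - 92*l - 160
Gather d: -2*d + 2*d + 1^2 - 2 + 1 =0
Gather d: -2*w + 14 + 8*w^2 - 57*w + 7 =8*w^2 - 59*w + 21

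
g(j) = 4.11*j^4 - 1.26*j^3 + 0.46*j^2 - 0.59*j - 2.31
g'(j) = 16.44*j^3 - 3.78*j^2 + 0.92*j - 0.59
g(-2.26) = 123.14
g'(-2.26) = -211.75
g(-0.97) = 3.48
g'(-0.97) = -20.04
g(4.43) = 1477.47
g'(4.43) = 1358.57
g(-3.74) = 876.38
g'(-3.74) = -916.94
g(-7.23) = 11732.59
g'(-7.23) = -6418.05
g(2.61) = 167.60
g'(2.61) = 268.36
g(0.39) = -2.45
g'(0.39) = 0.17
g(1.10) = 1.94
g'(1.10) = 17.73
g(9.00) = 26076.81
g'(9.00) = 11686.27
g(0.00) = -2.31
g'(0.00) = -0.59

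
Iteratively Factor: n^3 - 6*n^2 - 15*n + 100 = (n - 5)*(n^2 - n - 20) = (n - 5)^2*(n + 4)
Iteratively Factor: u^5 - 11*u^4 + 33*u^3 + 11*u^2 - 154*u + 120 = (u - 4)*(u^4 - 7*u^3 + 5*u^2 + 31*u - 30) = (u - 4)*(u - 1)*(u^3 - 6*u^2 - u + 30) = (u - 4)*(u - 3)*(u - 1)*(u^2 - 3*u - 10) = (u - 5)*(u - 4)*(u - 3)*(u - 1)*(u + 2)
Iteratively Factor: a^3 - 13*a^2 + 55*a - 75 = (a - 3)*(a^2 - 10*a + 25) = (a - 5)*(a - 3)*(a - 5)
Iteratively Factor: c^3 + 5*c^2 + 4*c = (c + 4)*(c^2 + c) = c*(c + 4)*(c + 1)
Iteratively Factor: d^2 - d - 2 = (d - 2)*(d + 1)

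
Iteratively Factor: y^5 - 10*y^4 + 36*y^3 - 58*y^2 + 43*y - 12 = (y - 1)*(y^4 - 9*y^3 + 27*y^2 - 31*y + 12) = (y - 3)*(y - 1)*(y^3 - 6*y^2 + 9*y - 4) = (y - 4)*(y - 3)*(y - 1)*(y^2 - 2*y + 1) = (y - 4)*(y - 3)*(y - 1)^2*(y - 1)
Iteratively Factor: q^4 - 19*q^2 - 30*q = (q + 2)*(q^3 - 2*q^2 - 15*q) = (q - 5)*(q + 2)*(q^2 + 3*q) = (q - 5)*(q + 2)*(q + 3)*(q)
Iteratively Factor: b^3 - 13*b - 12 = (b - 4)*(b^2 + 4*b + 3) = (b - 4)*(b + 3)*(b + 1)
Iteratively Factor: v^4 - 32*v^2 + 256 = (v + 4)*(v^3 - 4*v^2 - 16*v + 64) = (v + 4)^2*(v^2 - 8*v + 16) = (v - 4)*(v + 4)^2*(v - 4)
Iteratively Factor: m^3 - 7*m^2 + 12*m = (m)*(m^2 - 7*m + 12) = m*(m - 3)*(m - 4)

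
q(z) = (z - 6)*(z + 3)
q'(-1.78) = -6.56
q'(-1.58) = -6.16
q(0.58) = -19.40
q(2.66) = -18.90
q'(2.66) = 2.32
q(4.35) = -12.13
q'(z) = 2*z - 3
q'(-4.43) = -11.86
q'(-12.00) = -27.00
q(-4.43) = 14.91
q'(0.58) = -1.84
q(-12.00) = 162.00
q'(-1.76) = -6.52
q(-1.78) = -9.49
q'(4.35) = 5.70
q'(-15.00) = -33.00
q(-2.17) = -6.78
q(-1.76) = -9.62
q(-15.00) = 252.00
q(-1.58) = -10.76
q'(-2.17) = -7.34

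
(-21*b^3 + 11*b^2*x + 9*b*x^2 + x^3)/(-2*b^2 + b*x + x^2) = (21*b^2 + 10*b*x + x^2)/(2*b + x)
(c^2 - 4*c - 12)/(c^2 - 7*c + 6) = (c + 2)/(c - 1)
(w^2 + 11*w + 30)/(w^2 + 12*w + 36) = (w + 5)/(w + 6)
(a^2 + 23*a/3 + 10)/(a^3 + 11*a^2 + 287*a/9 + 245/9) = 3*(a + 6)/(3*a^2 + 28*a + 49)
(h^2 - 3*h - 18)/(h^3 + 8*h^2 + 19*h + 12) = (h - 6)/(h^2 + 5*h + 4)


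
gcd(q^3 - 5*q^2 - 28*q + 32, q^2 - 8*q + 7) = q - 1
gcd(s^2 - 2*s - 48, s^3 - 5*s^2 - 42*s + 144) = s^2 - 2*s - 48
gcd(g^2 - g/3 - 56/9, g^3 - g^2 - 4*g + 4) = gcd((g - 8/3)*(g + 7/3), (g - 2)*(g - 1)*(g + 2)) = 1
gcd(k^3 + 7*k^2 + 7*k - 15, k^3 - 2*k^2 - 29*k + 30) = k^2 + 4*k - 5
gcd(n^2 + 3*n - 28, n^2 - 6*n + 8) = n - 4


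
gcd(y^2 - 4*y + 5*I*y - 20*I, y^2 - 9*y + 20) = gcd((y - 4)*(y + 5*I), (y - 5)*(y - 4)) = y - 4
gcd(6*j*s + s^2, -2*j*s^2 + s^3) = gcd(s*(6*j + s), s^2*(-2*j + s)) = s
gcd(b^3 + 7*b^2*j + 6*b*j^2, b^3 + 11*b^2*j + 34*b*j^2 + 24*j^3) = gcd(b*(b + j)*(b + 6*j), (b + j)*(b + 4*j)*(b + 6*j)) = b^2 + 7*b*j + 6*j^2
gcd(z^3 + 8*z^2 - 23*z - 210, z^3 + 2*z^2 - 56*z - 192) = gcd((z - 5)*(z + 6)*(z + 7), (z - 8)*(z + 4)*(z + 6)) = z + 6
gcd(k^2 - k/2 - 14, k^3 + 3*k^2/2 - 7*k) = k + 7/2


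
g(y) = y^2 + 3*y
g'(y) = 2*y + 3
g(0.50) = 1.75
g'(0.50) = 4.00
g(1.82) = 8.77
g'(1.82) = 6.64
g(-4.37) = 5.99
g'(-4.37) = -5.74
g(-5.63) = 14.81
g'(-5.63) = -8.26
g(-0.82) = -1.79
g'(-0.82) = 1.36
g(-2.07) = -1.93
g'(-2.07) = -1.14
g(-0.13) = -0.37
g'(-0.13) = 2.74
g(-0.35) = -0.93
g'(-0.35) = 2.30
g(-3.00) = 0.00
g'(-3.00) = -3.00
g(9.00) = 108.00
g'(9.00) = 21.00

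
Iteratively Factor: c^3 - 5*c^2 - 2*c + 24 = (c - 4)*(c^2 - c - 6) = (c - 4)*(c - 3)*(c + 2)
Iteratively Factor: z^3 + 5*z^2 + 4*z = (z)*(z^2 + 5*z + 4) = z*(z + 1)*(z + 4)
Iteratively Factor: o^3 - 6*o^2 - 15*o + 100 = (o - 5)*(o^2 - o - 20) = (o - 5)^2*(o + 4)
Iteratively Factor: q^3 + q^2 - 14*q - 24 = (q + 2)*(q^2 - q - 12) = (q - 4)*(q + 2)*(q + 3)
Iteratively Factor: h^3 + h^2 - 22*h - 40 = (h + 4)*(h^2 - 3*h - 10) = (h - 5)*(h + 4)*(h + 2)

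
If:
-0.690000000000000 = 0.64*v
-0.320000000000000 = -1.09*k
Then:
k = 0.29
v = -1.08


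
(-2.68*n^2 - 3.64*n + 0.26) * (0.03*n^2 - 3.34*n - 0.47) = -0.0804*n^4 + 8.842*n^3 + 13.425*n^2 + 0.8424*n - 0.1222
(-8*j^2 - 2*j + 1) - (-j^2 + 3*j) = -7*j^2 - 5*j + 1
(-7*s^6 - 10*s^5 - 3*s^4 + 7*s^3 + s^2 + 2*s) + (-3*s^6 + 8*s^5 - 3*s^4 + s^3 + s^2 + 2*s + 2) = -10*s^6 - 2*s^5 - 6*s^4 + 8*s^3 + 2*s^2 + 4*s + 2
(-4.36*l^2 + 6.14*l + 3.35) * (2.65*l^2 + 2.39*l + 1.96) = -11.554*l^4 + 5.8506*l^3 + 15.0065*l^2 + 20.0409*l + 6.566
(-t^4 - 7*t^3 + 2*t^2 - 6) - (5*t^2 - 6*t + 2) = -t^4 - 7*t^3 - 3*t^2 + 6*t - 8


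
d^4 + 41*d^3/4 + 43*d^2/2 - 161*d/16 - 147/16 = (d - 3/4)*(d + 1/2)*(d + 7/2)*(d + 7)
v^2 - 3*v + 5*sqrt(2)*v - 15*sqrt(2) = (v - 3)*(v + 5*sqrt(2))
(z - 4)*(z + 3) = z^2 - z - 12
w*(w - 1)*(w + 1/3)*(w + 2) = w^4 + 4*w^3/3 - 5*w^2/3 - 2*w/3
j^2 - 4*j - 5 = (j - 5)*(j + 1)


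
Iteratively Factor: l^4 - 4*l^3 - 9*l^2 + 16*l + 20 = (l - 5)*(l^3 + l^2 - 4*l - 4) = (l - 5)*(l - 2)*(l^2 + 3*l + 2) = (l - 5)*(l - 2)*(l + 2)*(l + 1)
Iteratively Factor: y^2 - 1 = (y - 1)*(y + 1)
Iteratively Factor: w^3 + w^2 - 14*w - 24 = (w + 2)*(w^2 - w - 12) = (w - 4)*(w + 2)*(w + 3)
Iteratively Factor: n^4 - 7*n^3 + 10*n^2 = (n - 5)*(n^3 - 2*n^2) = n*(n - 5)*(n^2 - 2*n) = n^2*(n - 5)*(n - 2)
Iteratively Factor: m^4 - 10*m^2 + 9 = (m - 3)*(m^3 + 3*m^2 - m - 3) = (m - 3)*(m + 3)*(m^2 - 1) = (m - 3)*(m - 1)*(m + 3)*(m + 1)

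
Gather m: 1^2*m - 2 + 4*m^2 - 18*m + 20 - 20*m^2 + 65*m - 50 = -16*m^2 + 48*m - 32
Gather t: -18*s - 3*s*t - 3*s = -3*s*t - 21*s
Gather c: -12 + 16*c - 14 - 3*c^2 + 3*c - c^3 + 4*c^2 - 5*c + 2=-c^3 + c^2 + 14*c - 24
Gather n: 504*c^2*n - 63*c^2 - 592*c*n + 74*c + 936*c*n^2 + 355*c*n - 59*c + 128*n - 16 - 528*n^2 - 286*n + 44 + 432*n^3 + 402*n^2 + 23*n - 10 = -63*c^2 + 15*c + 432*n^3 + n^2*(936*c - 126) + n*(504*c^2 - 237*c - 135) + 18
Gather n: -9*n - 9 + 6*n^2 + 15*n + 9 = 6*n^2 + 6*n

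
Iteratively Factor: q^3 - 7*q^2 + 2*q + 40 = (q + 2)*(q^2 - 9*q + 20) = (q - 5)*(q + 2)*(q - 4)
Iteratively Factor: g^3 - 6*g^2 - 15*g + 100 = (g - 5)*(g^2 - g - 20) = (g - 5)^2*(g + 4)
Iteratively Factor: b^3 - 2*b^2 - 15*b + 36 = (b + 4)*(b^2 - 6*b + 9) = (b - 3)*(b + 4)*(b - 3)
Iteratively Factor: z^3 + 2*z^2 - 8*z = (z - 2)*(z^2 + 4*z) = (z - 2)*(z + 4)*(z)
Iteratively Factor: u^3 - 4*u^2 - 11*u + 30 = (u + 3)*(u^2 - 7*u + 10) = (u - 5)*(u + 3)*(u - 2)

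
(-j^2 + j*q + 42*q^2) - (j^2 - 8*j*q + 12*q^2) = -2*j^2 + 9*j*q + 30*q^2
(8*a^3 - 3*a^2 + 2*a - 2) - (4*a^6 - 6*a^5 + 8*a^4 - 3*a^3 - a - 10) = -4*a^6 + 6*a^5 - 8*a^4 + 11*a^3 - 3*a^2 + 3*a + 8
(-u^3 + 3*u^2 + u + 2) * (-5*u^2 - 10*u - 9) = 5*u^5 - 5*u^4 - 26*u^3 - 47*u^2 - 29*u - 18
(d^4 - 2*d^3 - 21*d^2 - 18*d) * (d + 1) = d^5 - d^4 - 23*d^3 - 39*d^2 - 18*d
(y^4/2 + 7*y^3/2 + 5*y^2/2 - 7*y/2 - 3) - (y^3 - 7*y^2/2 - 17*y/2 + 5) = y^4/2 + 5*y^3/2 + 6*y^2 + 5*y - 8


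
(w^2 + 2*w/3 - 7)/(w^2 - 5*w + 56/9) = 3*(w + 3)/(3*w - 8)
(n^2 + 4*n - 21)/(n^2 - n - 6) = (n + 7)/(n + 2)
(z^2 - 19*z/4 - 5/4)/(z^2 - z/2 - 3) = (-4*z^2 + 19*z + 5)/(2*(-2*z^2 + z + 6))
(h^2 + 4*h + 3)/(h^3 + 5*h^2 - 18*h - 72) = (h + 1)/(h^2 + 2*h - 24)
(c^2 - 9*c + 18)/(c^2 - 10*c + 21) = (c - 6)/(c - 7)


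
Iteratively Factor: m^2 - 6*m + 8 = (m - 4)*(m - 2)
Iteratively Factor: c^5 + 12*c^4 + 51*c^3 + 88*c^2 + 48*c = (c)*(c^4 + 12*c^3 + 51*c^2 + 88*c + 48) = c*(c + 1)*(c^3 + 11*c^2 + 40*c + 48) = c*(c + 1)*(c + 4)*(c^2 + 7*c + 12) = c*(c + 1)*(c + 3)*(c + 4)*(c + 4)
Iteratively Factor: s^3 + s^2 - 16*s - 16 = (s + 1)*(s^2 - 16) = (s + 1)*(s + 4)*(s - 4)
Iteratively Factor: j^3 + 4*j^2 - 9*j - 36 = (j + 3)*(j^2 + j - 12) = (j - 3)*(j + 3)*(j + 4)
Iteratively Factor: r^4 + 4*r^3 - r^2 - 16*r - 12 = (r + 1)*(r^3 + 3*r^2 - 4*r - 12) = (r + 1)*(r + 2)*(r^2 + r - 6) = (r - 2)*(r + 1)*(r + 2)*(r + 3)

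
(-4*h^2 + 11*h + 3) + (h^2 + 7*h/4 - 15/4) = -3*h^2 + 51*h/4 - 3/4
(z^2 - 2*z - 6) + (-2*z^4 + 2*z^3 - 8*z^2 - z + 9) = -2*z^4 + 2*z^3 - 7*z^2 - 3*z + 3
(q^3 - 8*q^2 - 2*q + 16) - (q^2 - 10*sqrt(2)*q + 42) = q^3 - 9*q^2 - 2*q + 10*sqrt(2)*q - 26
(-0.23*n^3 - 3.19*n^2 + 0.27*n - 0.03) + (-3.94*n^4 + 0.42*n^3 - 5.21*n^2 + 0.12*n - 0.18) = -3.94*n^4 + 0.19*n^3 - 8.4*n^2 + 0.39*n - 0.21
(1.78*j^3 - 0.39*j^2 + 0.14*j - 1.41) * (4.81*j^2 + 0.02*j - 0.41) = 8.5618*j^5 - 1.8403*j^4 - 0.0642*j^3 - 6.6194*j^2 - 0.0856*j + 0.5781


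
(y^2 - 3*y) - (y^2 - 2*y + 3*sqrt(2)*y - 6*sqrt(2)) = -3*sqrt(2)*y - y + 6*sqrt(2)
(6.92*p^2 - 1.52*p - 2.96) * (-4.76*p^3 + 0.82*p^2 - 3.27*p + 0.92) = -32.9392*p^5 + 12.9096*p^4 - 9.7852*p^3 + 8.9096*p^2 + 8.2808*p - 2.7232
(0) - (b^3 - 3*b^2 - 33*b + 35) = -b^3 + 3*b^2 + 33*b - 35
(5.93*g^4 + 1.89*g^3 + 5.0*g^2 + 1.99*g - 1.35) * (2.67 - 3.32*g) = -19.6876*g^5 + 9.5583*g^4 - 11.5537*g^3 + 6.7432*g^2 + 9.7953*g - 3.6045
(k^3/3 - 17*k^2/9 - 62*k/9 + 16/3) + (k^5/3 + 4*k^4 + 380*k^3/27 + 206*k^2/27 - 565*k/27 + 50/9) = k^5/3 + 4*k^4 + 389*k^3/27 + 155*k^2/27 - 751*k/27 + 98/9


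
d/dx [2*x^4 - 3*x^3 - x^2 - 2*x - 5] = 8*x^3 - 9*x^2 - 2*x - 2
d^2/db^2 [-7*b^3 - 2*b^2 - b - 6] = -42*b - 4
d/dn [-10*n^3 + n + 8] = 1 - 30*n^2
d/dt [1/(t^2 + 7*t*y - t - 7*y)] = (-2*t - 7*y + 1)/(t^2 + 7*t*y - t - 7*y)^2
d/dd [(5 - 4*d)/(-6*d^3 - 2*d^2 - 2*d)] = (-24*d^3 + 41*d^2 + 10*d + 5)/(2*d^2*(9*d^4 + 6*d^3 + 7*d^2 + 2*d + 1))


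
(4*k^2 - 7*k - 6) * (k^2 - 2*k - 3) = 4*k^4 - 15*k^3 - 4*k^2 + 33*k + 18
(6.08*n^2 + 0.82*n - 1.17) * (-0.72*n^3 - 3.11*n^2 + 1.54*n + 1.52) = -4.3776*n^5 - 19.4992*n^4 + 7.6554*n^3 + 14.1431*n^2 - 0.5554*n - 1.7784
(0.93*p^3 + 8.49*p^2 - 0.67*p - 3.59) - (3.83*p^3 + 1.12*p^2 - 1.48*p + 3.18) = -2.9*p^3 + 7.37*p^2 + 0.81*p - 6.77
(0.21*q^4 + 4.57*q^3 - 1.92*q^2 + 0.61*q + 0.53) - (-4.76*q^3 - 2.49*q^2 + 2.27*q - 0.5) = 0.21*q^4 + 9.33*q^3 + 0.57*q^2 - 1.66*q + 1.03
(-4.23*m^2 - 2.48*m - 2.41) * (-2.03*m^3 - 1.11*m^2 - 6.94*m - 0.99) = 8.5869*m^5 + 9.7297*m^4 + 37.0013*m^3 + 24.074*m^2 + 19.1806*m + 2.3859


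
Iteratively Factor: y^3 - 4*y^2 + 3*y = (y - 1)*(y^2 - 3*y) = y*(y - 1)*(y - 3)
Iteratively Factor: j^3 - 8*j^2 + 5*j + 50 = (j - 5)*(j^2 - 3*j - 10) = (j - 5)^2*(j + 2)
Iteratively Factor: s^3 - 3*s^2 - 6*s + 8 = (s + 2)*(s^2 - 5*s + 4) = (s - 1)*(s + 2)*(s - 4)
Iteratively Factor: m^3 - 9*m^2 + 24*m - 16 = (m - 4)*(m^2 - 5*m + 4) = (m - 4)*(m - 1)*(m - 4)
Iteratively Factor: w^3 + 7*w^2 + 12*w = (w + 3)*(w^2 + 4*w) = w*(w + 3)*(w + 4)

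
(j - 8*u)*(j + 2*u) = j^2 - 6*j*u - 16*u^2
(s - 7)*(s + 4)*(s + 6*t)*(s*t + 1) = s^4*t + 6*s^3*t^2 - 3*s^3*t + s^3 - 18*s^2*t^2 - 22*s^2*t - 3*s^2 - 168*s*t^2 - 18*s*t - 28*s - 168*t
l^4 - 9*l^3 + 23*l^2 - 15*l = l*(l - 5)*(l - 3)*(l - 1)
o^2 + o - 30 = (o - 5)*(o + 6)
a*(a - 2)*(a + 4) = a^3 + 2*a^2 - 8*a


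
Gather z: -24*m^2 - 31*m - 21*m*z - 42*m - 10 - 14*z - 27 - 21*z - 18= -24*m^2 - 73*m + z*(-21*m - 35) - 55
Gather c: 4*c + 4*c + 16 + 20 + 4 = 8*c + 40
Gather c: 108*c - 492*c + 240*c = -144*c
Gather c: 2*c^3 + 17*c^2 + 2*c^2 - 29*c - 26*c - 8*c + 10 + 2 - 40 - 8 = 2*c^3 + 19*c^2 - 63*c - 36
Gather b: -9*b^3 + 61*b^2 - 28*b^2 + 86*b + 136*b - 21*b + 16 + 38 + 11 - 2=-9*b^3 + 33*b^2 + 201*b + 63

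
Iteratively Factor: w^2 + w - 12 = (w - 3)*(w + 4)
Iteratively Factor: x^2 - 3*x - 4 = (x - 4)*(x + 1)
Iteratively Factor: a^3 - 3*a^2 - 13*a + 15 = (a - 1)*(a^2 - 2*a - 15) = (a - 5)*(a - 1)*(a + 3)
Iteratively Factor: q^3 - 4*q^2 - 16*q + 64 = (q - 4)*(q^2 - 16) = (q - 4)^2*(q + 4)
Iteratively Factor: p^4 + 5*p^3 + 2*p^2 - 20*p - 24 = (p - 2)*(p^3 + 7*p^2 + 16*p + 12) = (p - 2)*(p + 2)*(p^2 + 5*p + 6) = (p - 2)*(p + 2)*(p + 3)*(p + 2)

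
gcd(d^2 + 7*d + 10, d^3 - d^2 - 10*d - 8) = d + 2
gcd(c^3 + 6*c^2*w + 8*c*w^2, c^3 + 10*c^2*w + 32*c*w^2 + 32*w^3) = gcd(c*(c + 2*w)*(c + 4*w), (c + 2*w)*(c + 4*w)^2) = c^2 + 6*c*w + 8*w^2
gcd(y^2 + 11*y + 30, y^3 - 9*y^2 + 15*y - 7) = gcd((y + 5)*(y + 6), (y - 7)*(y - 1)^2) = 1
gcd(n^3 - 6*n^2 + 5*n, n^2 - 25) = n - 5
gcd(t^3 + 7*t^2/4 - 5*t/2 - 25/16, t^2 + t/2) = t + 1/2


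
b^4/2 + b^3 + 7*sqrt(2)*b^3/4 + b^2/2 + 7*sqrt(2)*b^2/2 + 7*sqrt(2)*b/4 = b*(b/2 + 1/2)*(b + 1)*(b + 7*sqrt(2)/2)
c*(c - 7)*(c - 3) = c^3 - 10*c^2 + 21*c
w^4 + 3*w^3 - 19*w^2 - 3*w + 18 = (w - 3)*(w - 1)*(w + 1)*(w + 6)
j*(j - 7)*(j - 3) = j^3 - 10*j^2 + 21*j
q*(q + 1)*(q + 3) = q^3 + 4*q^2 + 3*q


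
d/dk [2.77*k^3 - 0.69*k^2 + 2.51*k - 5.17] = 8.31*k^2 - 1.38*k + 2.51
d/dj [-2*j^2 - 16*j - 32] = -4*j - 16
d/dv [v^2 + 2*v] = 2*v + 2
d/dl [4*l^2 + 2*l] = 8*l + 2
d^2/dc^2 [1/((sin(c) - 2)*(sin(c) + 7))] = (-4*sin(c)^4 - 15*sin(c)^3 - 75*sin(c)^2 - 40*sin(c) + 78)/((sin(c) - 2)^3*(sin(c) + 7)^3)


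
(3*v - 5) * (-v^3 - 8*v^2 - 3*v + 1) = -3*v^4 - 19*v^3 + 31*v^2 + 18*v - 5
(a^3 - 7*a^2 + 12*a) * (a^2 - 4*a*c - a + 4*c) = a^5 - 4*a^4*c - 8*a^4 + 32*a^3*c + 19*a^3 - 76*a^2*c - 12*a^2 + 48*a*c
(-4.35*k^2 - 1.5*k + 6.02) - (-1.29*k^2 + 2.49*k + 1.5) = -3.06*k^2 - 3.99*k + 4.52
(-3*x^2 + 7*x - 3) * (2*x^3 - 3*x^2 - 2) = -6*x^5 + 23*x^4 - 27*x^3 + 15*x^2 - 14*x + 6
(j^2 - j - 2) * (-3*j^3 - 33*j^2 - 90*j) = -3*j^5 - 30*j^4 - 51*j^3 + 156*j^2 + 180*j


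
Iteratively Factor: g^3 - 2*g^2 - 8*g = (g + 2)*(g^2 - 4*g) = g*(g + 2)*(g - 4)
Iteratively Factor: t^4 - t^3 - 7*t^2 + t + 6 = (t + 2)*(t^3 - 3*t^2 - t + 3) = (t - 1)*(t + 2)*(t^2 - 2*t - 3) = (t - 3)*(t - 1)*(t + 2)*(t + 1)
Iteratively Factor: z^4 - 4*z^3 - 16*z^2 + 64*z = (z - 4)*(z^3 - 16*z) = z*(z - 4)*(z^2 - 16) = z*(z - 4)^2*(z + 4)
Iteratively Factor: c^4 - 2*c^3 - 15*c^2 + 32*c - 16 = (c - 1)*(c^3 - c^2 - 16*c + 16) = (c - 1)*(c + 4)*(c^2 - 5*c + 4) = (c - 1)^2*(c + 4)*(c - 4)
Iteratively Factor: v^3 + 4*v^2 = (v)*(v^2 + 4*v) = v*(v + 4)*(v)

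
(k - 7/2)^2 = k^2 - 7*k + 49/4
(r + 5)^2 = r^2 + 10*r + 25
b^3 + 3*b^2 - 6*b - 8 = (b - 2)*(b + 1)*(b + 4)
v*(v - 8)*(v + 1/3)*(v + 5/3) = v^4 - 6*v^3 - 139*v^2/9 - 40*v/9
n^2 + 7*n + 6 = (n + 1)*(n + 6)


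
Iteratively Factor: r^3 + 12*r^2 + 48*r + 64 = (r + 4)*(r^2 + 8*r + 16) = (r + 4)^2*(r + 4)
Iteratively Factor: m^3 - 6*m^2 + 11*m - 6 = (m - 2)*(m^2 - 4*m + 3) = (m - 3)*(m - 2)*(m - 1)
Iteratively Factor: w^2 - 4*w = (w)*(w - 4)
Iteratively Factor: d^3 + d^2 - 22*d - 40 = (d + 4)*(d^2 - 3*d - 10) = (d + 2)*(d + 4)*(d - 5)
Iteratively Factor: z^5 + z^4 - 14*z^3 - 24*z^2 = (z)*(z^4 + z^3 - 14*z^2 - 24*z) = z*(z + 3)*(z^3 - 2*z^2 - 8*z) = z*(z - 4)*(z + 3)*(z^2 + 2*z) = z*(z - 4)*(z + 2)*(z + 3)*(z)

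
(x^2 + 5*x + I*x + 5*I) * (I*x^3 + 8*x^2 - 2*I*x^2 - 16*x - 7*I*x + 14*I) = I*x^5 + 7*x^4 + 3*I*x^4 + 21*x^3 - 9*I*x^3 - 63*x^2 + 3*I*x^2 + 21*x - 10*I*x - 70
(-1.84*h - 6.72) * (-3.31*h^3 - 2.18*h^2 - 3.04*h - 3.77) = 6.0904*h^4 + 26.2544*h^3 + 20.2432*h^2 + 27.3656*h + 25.3344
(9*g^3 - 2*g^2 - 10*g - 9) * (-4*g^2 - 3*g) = -36*g^5 - 19*g^4 + 46*g^3 + 66*g^2 + 27*g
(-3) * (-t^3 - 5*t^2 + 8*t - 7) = 3*t^3 + 15*t^2 - 24*t + 21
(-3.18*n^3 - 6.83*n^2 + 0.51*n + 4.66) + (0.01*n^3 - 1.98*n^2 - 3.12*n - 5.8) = -3.17*n^3 - 8.81*n^2 - 2.61*n - 1.14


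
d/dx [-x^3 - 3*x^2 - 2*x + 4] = -3*x^2 - 6*x - 2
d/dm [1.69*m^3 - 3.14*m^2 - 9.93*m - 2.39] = 5.07*m^2 - 6.28*m - 9.93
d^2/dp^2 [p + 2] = 0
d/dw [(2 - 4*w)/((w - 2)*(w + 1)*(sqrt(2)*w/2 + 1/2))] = 4*(sqrt(2)*(w - 2)*(w + 1)*(2*w - 1) - 2*(w - 2)*(w + 1)*(sqrt(2)*w + 1) + (w - 2)*(2*w - 1)*(sqrt(2)*w + 1) + (w + 1)*(2*w - 1)*(sqrt(2)*w + 1))/((w - 2)^2*(w + 1)^2*(sqrt(2)*w + 1)^2)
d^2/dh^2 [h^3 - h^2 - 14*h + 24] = 6*h - 2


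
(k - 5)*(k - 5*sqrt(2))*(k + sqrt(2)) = k^3 - 4*sqrt(2)*k^2 - 5*k^2 - 10*k + 20*sqrt(2)*k + 50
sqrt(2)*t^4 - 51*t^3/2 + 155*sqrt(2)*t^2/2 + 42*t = t*(t - 7*sqrt(2))*(t - 6*sqrt(2))*(sqrt(2)*t + 1/2)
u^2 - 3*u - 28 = (u - 7)*(u + 4)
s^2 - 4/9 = (s - 2/3)*(s + 2/3)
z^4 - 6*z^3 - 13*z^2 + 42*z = z*(z - 7)*(z - 2)*(z + 3)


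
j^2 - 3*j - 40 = (j - 8)*(j + 5)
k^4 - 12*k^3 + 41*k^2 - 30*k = k*(k - 6)*(k - 5)*(k - 1)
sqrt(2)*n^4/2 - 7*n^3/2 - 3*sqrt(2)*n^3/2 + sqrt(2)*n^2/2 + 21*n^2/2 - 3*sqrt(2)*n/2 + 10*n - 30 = (n - 3)*(n - 5*sqrt(2)/2)*(n - 2*sqrt(2))*(sqrt(2)*n/2 + 1)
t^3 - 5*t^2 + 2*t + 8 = (t - 4)*(t - 2)*(t + 1)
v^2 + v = v*(v + 1)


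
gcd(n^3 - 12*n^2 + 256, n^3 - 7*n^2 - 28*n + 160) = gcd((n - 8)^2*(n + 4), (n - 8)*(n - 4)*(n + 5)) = n - 8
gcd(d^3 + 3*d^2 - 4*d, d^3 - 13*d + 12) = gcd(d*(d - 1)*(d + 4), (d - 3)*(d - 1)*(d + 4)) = d^2 + 3*d - 4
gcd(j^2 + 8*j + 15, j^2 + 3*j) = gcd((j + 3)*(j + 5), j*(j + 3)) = j + 3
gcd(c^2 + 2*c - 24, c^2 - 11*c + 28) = c - 4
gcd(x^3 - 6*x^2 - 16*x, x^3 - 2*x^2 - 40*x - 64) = x^2 - 6*x - 16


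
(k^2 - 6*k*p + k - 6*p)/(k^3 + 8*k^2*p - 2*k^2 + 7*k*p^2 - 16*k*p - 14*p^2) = (k^2 - 6*k*p + k - 6*p)/(k^3 + 8*k^2*p - 2*k^2 + 7*k*p^2 - 16*k*p - 14*p^2)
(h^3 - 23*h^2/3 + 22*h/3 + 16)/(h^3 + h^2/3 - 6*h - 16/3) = (h - 6)/(h + 2)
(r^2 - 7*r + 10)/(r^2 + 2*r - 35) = (r - 2)/(r + 7)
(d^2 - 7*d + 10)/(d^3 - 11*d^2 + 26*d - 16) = (d - 5)/(d^2 - 9*d + 8)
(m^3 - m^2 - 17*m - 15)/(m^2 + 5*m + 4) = (m^2 - 2*m - 15)/(m + 4)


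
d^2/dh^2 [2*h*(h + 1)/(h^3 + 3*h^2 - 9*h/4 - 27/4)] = 32*(8*h^6 + 24*h^5 + 126*h^4 + 522*h^3 + 810*h^2 + 486*h + 243)/(64*h^9 + 576*h^8 + 1296*h^7 - 2160*h^6 - 10692*h^5 - 2916*h^4 + 25515*h^3 + 19683*h^2 - 19683*h - 19683)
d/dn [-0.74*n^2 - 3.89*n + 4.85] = -1.48*n - 3.89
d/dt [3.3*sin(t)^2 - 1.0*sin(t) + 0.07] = (6.6*sin(t) - 1.0)*cos(t)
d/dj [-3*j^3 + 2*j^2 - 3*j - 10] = -9*j^2 + 4*j - 3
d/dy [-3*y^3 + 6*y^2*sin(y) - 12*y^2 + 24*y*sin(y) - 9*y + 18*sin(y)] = 6*y^2*cos(y) - 9*y^2 + 12*y*sin(y) + 24*y*cos(y) - 24*y + 24*sin(y) + 18*cos(y) - 9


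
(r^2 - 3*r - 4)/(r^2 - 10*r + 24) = (r + 1)/(r - 6)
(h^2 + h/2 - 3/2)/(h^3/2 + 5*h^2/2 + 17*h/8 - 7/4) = 4*(2*h^2 + h - 3)/(4*h^3 + 20*h^2 + 17*h - 14)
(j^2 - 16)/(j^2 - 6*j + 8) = (j + 4)/(j - 2)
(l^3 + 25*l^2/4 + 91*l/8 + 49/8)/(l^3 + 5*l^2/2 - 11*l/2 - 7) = (l + 7/4)/(l - 2)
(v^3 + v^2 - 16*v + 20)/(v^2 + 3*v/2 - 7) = 2*(v^2 + 3*v - 10)/(2*v + 7)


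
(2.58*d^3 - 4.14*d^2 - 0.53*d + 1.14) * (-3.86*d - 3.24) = -9.9588*d^4 + 7.6212*d^3 + 15.4594*d^2 - 2.6832*d - 3.6936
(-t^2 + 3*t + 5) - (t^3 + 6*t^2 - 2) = -t^3 - 7*t^2 + 3*t + 7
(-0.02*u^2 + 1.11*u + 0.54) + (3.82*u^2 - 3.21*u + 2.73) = 3.8*u^2 - 2.1*u + 3.27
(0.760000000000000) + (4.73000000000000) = 5.49000000000000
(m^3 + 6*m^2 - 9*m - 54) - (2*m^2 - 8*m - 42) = m^3 + 4*m^2 - m - 12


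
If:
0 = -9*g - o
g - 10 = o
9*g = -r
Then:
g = 1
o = -9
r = -9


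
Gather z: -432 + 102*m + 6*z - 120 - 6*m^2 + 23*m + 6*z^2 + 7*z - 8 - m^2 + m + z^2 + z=-7*m^2 + 126*m + 7*z^2 + 14*z - 560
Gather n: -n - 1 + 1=-n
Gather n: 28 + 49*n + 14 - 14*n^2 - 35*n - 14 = -14*n^2 + 14*n + 28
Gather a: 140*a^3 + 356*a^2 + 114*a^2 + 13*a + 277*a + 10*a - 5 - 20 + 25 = 140*a^3 + 470*a^2 + 300*a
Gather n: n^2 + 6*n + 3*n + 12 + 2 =n^2 + 9*n + 14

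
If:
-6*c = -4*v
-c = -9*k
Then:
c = 2*v/3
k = 2*v/27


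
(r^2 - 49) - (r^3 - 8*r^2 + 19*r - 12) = -r^3 + 9*r^2 - 19*r - 37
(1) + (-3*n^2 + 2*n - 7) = -3*n^2 + 2*n - 6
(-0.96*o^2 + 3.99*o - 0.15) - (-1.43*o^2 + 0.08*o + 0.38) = 0.47*o^2 + 3.91*o - 0.53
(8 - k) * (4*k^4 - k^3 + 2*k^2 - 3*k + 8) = -4*k^5 + 33*k^4 - 10*k^3 + 19*k^2 - 32*k + 64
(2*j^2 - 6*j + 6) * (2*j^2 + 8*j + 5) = 4*j^4 + 4*j^3 - 26*j^2 + 18*j + 30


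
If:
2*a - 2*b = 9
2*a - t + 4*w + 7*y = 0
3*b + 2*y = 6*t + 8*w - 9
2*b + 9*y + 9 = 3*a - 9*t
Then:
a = 81/110 - 216*y/55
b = -216*y/55 - 207/55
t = 9/110 - 79*y/55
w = -8*y/55 - 153/440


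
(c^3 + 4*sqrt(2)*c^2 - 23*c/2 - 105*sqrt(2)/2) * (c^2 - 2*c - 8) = c^5 - 2*c^4 + 4*sqrt(2)*c^4 - 39*c^3/2 - 8*sqrt(2)*c^3 - 169*sqrt(2)*c^2/2 + 23*c^2 + 92*c + 105*sqrt(2)*c + 420*sqrt(2)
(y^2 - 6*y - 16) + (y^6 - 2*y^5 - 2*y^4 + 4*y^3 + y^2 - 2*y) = y^6 - 2*y^5 - 2*y^4 + 4*y^3 + 2*y^2 - 8*y - 16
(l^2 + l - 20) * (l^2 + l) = l^4 + 2*l^3 - 19*l^2 - 20*l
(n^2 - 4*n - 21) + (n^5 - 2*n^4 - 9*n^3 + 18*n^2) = n^5 - 2*n^4 - 9*n^3 + 19*n^2 - 4*n - 21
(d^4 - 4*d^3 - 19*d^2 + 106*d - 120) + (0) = d^4 - 4*d^3 - 19*d^2 + 106*d - 120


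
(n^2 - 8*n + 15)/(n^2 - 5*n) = (n - 3)/n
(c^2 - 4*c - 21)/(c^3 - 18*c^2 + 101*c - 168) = (c + 3)/(c^2 - 11*c + 24)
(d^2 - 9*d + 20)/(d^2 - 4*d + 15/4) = 4*(d^2 - 9*d + 20)/(4*d^2 - 16*d + 15)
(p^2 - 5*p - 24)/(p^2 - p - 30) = (-p^2 + 5*p + 24)/(-p^2 + p + 30)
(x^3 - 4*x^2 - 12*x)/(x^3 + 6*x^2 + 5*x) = (x^2 - 4*x - 12)/(x^2 + 6*x + 5)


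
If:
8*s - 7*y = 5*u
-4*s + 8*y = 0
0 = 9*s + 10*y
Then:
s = 0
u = 0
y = 0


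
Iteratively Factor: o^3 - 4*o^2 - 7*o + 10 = (o - 1)*(o^2 - 3*o - 10) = (o - 1)*(o + 2)*(o - 5)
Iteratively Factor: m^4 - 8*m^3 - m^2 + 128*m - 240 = (m - 4)*(m^3 - 4*m^2 - 17*m + 60) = (m - 5)*(m - 4)*(m^2 + m - 12) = (m - 5)*(m - 4)*(m - 3)*(m + 4)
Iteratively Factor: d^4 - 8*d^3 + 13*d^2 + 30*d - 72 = (d - 3)*(d^3 - 5*d^2 - 2*d + 24) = (d - 4)*(d - 3)*(d^2 - d - 6) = (d - 4)*(d - 3)^2*(d + 2)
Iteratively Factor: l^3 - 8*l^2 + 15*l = (l - 3)*(l^2 - 5*l) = l*(l - 3)*(l - 5)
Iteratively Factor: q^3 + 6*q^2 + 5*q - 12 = (q - 1)*(q^2 + 7*q + 12) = (q - 1)*(q + 4)*(q + 3)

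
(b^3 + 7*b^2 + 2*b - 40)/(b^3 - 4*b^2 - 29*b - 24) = (-b^3 - 7*b^2 - 2*b + 40)/(-b^3 + 4*b^2 + 29*b + 24)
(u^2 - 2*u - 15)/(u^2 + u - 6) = (u - 5)/(u - 2)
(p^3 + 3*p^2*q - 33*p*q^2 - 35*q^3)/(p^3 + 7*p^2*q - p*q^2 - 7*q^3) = (p - 5*q)/(p - q)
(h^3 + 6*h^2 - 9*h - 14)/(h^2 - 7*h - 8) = (h^2 + 5*h - 14)/(h - 8)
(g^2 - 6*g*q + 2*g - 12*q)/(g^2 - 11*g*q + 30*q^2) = (-g - 2)/(-g + 5*q)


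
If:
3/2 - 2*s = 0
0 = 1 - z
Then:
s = 3/4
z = 1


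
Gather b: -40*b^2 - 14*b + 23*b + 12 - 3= -40*b^2 + 9*b + 9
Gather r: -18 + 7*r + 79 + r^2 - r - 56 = r^2 + 6*r + 5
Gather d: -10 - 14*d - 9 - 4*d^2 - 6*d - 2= -4*d^2 - 20*d - 21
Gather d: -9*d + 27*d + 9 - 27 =18*d - 18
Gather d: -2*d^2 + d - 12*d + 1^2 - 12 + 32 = -2*d^2 - 11*d + 21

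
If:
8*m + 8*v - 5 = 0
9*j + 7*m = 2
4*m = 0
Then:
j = 2/9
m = 0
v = 5/8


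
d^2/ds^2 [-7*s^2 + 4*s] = -14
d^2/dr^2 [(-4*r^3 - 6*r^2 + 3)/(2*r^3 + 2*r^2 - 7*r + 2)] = 2*(-8*r^6 - 168*r^5 - 84*r^4 + 150*r^2 - 210*r + 111)/(8*r^9 + 24*r^8 - 60*r^7 - 136*r^6 + 258*r^5 + 150*r^4 - 487*r^3 + 318*r^2 - 84*r + 8)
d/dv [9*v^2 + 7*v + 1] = 18*v + 7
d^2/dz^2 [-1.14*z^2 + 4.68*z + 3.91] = -2.28000000000000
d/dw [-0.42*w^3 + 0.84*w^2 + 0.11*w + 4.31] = -1.26*w^2 + 1.68*w + 0.11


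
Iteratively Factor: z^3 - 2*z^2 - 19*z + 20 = (z + 4)*(z^2 - 6*z + 5) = (z - 5)*(z + 4)*(z - 1)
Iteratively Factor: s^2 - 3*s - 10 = (s - 5)*(s + 2)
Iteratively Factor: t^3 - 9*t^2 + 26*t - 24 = (t - 3)*(t^2 - 6*t + 8) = (t - 4)*(t - 3)*(t - 2)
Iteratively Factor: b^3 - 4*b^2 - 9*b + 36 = (b - 3)*(b^2 - b - 12) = (b - 4)*(b - 3)*(b + 3)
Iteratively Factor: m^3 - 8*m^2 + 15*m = (m)*(m^2 - 8*m + 15) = m*(m - 3)*(m - 5)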